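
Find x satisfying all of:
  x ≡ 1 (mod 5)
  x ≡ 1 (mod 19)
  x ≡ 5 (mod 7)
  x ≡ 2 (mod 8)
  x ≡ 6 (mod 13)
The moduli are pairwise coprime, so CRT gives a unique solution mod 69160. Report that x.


Product of moduli M = 5 · 19 · 7 · 8 · 13 = 69160.
Merge one congruence at a time:
  Start: x ≡ 1 (mod 5).
  Combine with x ≡ 1 (mod 19); new modulus lcm = 95.
    Write x = 1 + 5·t and substitute into x ≡ 1 (mod 19): 5·t ≡ 1 − 1 = 0 (mod 19).
    The inverse of 5 mod 19 is 4 (since 5·4 = 20 = 1·19 + 1), so t ≡ 4·0 = 0 ≡ 0 (mod 19).
    Then x = 1 + 5·0 = 1, valid modulo lcm(5, 19) = 95: x ≡ 1 (mod 95).
  Combine with x ≡ 5 (mod 7); new modulus lcm = 665.
    Write x = 1 + 95·t and substitute into x ≡ 5 (mod 7): 95·t ≡ 5 − 1 = 4 (mod 7).
    Reduce coefficients mod 7: 4·t ≡ 4 (mod 7).
    The inverse of 4 mod 7 is 2 (since 4·2 = 8 = 1·7 + 1), so t ≡ 2·4 = 8 ≡ 1 (mod 7).
    Then x = 1 + 95·1 = 96, valid modulo lcm(95, 7) = 665: x ≡ 96 (mod 665).
  Combine with x ≡ 2 (mod 8); new modulus lcm = 5320.
    Write x = 96 + 665·t and substitute into x ≡ 2 (mod 8): 665·t ≡ 2 − 96 = -94 (mod 8).
    Reduce coefficients mod 8: 1·t ≡ 2 (mod 8).
    So t ≡ 2 (mod 8).
    Then x = 96 + 665·2 = 1426, valid modulo lcm(665, 8) = 5320: x ≡ 1426 (mod 5320).
  Combine with x ≡ 6 (mod 13); new modulus lcm = 69160.
    Write x = 1426 + 5320·t and substitute into x ≡ 6 (mod 13): 5320·t ≡ 6 − 1426 = -1420 (mod 13).
    Reduce coefficients mod 13: 3·t ≡ 10 (mod 13).
    The inverse of 3 mod 13 is 9 (since 3·9 = 27 = 2·13 + 1), so t ≡ 9·10 = 90 ≡ 12 (mod 13).
    Then x = 1426 + 5320·12 = 65266, valid modulo lcm(5320, 13) = 69160: x ≡ 65266 (mod 69160).
Verify against each original: 65266 mod 5 = 1, 65266 mod 19 = 1, 65266 mod 7 = 5, 65266 mod 8 = 2, 65266 mod 13 = 6.

x ≡ 65266 (mod 69160).


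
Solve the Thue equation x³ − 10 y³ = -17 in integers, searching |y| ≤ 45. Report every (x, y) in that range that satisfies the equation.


The equation is x³ - 10y³ = -17. For fixed y, x³ = 10·y³ − 17, so a solution requires the RHS to be a perfect cube.
Strategy: iterate y from -45 to 45, compute RHS = 10·y³ − 17, and check whether it is a (positive or negative) perfect cube.
Check small values of y:
  y = 0: RHS = -17 is not a perfect cube.
  y = 1: RHS = -7 is not a perfect cube.
  y = -1: RHS = -27 = (-3)³ ⇒ x = -3 works.
  y = 2: RHS = 63 is not a perfect cube.
  y = -2: RHS = -97 is not a perfect cube.
  y = 3: RHS = 253 is not a perfect cube.
  y = -3: RHS = -287 is not a perfect cube.
Continuing the search up to |y| = 45 finds no further solutions beyond those listed.
Collected solutions: (-3, -1).

Solutions (with |y| ≤ 45): (-3, -1).


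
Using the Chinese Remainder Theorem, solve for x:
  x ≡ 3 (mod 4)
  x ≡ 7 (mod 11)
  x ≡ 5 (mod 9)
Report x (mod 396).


Moduli 4, 11, 9 are pairwise coprime; by CRT there is a unique solution modulo M = 4 · 11 · 9 = 396.
Solve pairwise, accumulating the modulus:
  Start with x ≡ 3 (mod 4).
  Combine with x ≡ 7 (mod 11): since gcd(4, 11) = 1, we get a unique residue mod 44.
    Write x = 3 + 4·t and substitute into x ≡ 7 (mod 11): 4·t ≡ 7 − 3 = 4 (mod 11).
    The inverse of 4 mod 11 is 3 (since 4·3 = 12 = 1·11 + 1), so t ≡ 3·4 = 12 ≡ 1 (mod 11).
    Then x = 3 + 4·1 = 7, valid modulo lcm(4, 11) = 44: x ≡ 7 (mod 44).
  Combine with x ≡ 5 (mod 9): since gcd(44, 9) = 1, we get a unique residue mod 396.
    Write x = 7 + 44·t and substitute into x ≡ 5 (mod 9): 44·t ≡ 5 − 7 = -2 (mod 9).
    Reduce coefficients mod 9: 8·t ≡ 7 (mod 9).
    The inverse of 8 mod 9 is 8 (since 8·8 = 64 = 7·9 + 1), so t ≡ 8·7 = 56 ≡ 2 (mod 9).
    Then x = 7 + 44·2 = 95, valid modulo lcm(44, 9) = 396: x ≡ 95 (mod 396).
Verify: 95 mod 4 = 3 ✓, 95 mod 11 = 7 ✓, 95 mod 9 = 5 ✓.

x ≡ 95 (mod 396).


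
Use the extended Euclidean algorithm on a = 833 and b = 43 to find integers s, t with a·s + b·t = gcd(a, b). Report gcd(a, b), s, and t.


Euclidean algorithm on (833, 43) — divide until remainder is 0:
  833 = 19 · 43 + 16
  43 = 2 · 16 + 11
  16 = 1 · 11 + 5
  11 = 2 · 5 + 1
  5 = 5 · 1 + 0
gcd(833, 43) = 1.
Track Bezout coefficients alongside the remainders: start with r₀ = 833 = a·1 + b·0 (s = 1, t = 0) and r₁ = 43 = a·0 + b·1 (s = 0, t = 1); each new remainder r_{k+1} = r_{k-1} − q_k·r_k inherits s_{k+1} = s_{k-1} − q_k·s_k, t_{k+1} = t_{k-1} − q_k·t_k, so r_k = a·s_k + b·t_k at every step:
  q = 19: r = 16, s = 1 − 19·0 = 1, t = 0 − 19·1 = -19  (check: 833·1 + 43·(-19) = 16)
  q = 2: r = 11, s = 0 − 2·1 = -2, t = 1 − 2·(-19) = 39  (check: 833·(-2) + 43·39 = 11)
  q = 1: r = 5, s = 1 − 1·(-2) = 3, t = -19 − 1·39 = -58  (check: 833·3 + 43·(-58) = 5)
  q = 2: r = 1, s = -2 − 2·3 = -8, t = 39 − 2·(-58) = 155  (check: 833·(-8) + 43·155 = 1)
The row with r = 1 (the gcd) gives the Bezout coefficients s = -8, t = 155.
Result: 833 · (-8) + 43 · (155) = 1.

gcd(833, 43) = 1; s = -8, t = 155 (check: 833·(-8) + 43·155 = 1).


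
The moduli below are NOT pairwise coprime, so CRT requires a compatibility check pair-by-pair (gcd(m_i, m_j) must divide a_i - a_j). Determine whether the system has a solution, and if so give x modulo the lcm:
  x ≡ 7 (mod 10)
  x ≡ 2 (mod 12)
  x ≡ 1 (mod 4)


Moduli 10, 12, 4 are not pairwise coprime, so CRT works modulo lcm(m_i) when all pairwise compatibility conditions hold.
Pairwise compatibility: gcd(m_i, m_j) must divide a_i - a_j for every pair.
Merge one congruence at a time:
  Start: x ≡ 7 (mod 10).
  Combine with x ≡ 2 (mod 12): gcd(10, 12) = 2, and 2 - 7 = -5 is NOT divisible by 2.
    ⇒ system is inconsistent (no integer solution).

No solution (the system is inconsistent).


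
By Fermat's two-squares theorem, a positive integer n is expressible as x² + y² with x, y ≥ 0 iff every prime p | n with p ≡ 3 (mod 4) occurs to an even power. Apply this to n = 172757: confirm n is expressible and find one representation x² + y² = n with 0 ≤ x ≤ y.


Step 1: Factor n = 172757 = 13 · 97 · 137.
Step 2: Check the mod-4 condition on each prime factor: 13 ≡ 1 (mod 4), exponent 1; 97 ≡ 1 (mod 4), exponent 1; 137 ≡ 1 (mod 4), exponent 1.
All primes ≡ 3 (mod 4) appear to even exponent (or don't appear), so by the two-squares theorem n IS expressible as a sum of two squares.
Step 3: Build a representation. Here n = 13 · 97 · 137 is a product of primes ≡ 1 (mod 4). Each prime p ≡ 1 (mod 4) is itself a sum of two squares; find a² by testing p − a² for a perfect square:
  13: 13 − 1² = 12, 13 − 2² = 9 = 3² ⇒ 13 = 2² + 3².
  97: 97 − 1² = 96, 97 − 2² = 93, 97 − 3² = 88, 97 − 4² = 81 = 9² ⇒ 97 = 4² + 9².
  137: 137 − 1² = 136, 137 − 2² = 133, 137 − 3² = 128, 137 − 4² = 121 = 11² ⇒ 137 = 4² + 11².
  Combine using the Brahmagupta–Fibonacci identity (a² + b²)(c² + d²) = (ac − bd)² + (ad + bc)² = (ac + bd)² + (ad − bc)²:
  13 · 97 = 1261: from (2² + 3²)(4² + 9²), take (2·4 − 3·9, 2·9 + 3·4) = (8 − 27, 18 + 12) = (-19, 30); dropping signs (only squares matter) gives (19, 30); check 19² + 30² = 361 + 900 = 1261 ✓.
  1261 · 137 = 172757: from (19² + 30²)(4² + 11²), take (19·4 − 30·11, 19·11 + 30·4) = (76 − 330, 209 + 120) = (-254, 329); dropping signs (only squares matter) gives (254, 329); check 254² + 329² = 64516 + 108241 = 172757 ✓.
Step 4: Order so x ≤ y and verify: 254² + 329² = 64516 + 108241 = 172757 = n. ✓

n = 172757 = 254² + 329² (one valid representation with x ≤ y).


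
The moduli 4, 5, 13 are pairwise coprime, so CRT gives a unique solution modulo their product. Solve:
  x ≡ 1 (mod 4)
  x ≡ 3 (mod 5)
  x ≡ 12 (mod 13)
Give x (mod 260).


Moduli 4, 5, 13 are pairwise coprime; by CRT there is a unique solution modulo M = 4 · 5 · 13 = 260.
Solve pairwise, accumulating the modulus:
  Start with x ≡ 1 (mod 4).
  Combine with x ≡ 3 (mod 5): since gcd(4, 5) = 1, we get a unique residue mod 20.
    Write x = 1 + 4·t and substitute into x ≡ 3 (mod 5): 4·t ≡ 3 − 1 = 2 (mod 5).
    The inverse of 4 mod 5 is 4 (since 4·4 = 16 = 3·5 + 1), so t ≡ 4·2 = 8 ≡ 3 (mod 5).
    Then x = 1 + 4·3 = 13, valid modulo lcm(4, 5) = 20: x ≡ 13 (mod 20).
  Combine with x ≡ 12 (mod 13): since gcd(20, 13) = 1, we get a unique residue mod 260.
    Write x = 13 + 20·t and substitute into x ≡ 12 (mod 13): 20·t ≡ 12 − 13 = -1 (mod 13).
    Reduce coefficients mod 13: 7·t ≡ 12 (mod 13).
    The inverse of 7 mod 13 is 2 (since 7·2 = 14 = 1·13 + 1), so t ≡ 2·12 = 24 ≡ 11 (mod 13).
    Then x = 13 + 20·11 = 233, valid modulo lcm(20, 13) = 260: x ≡ 233 (mod 260).
Verify: 233 mod 4 = 1 ✓, 233 mod 5 = 3 ✓, 233 mod 13 = 12 ✓.

x ≡ 233 (mod 260).


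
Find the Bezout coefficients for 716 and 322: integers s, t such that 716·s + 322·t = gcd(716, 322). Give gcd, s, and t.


Euclidean algorithm on (716, 322) — divide until remainder is 0:
  716 = 2 · 322 + 72
  322 = 4 · 72 + 34
  72 = 2 · 34 + 4
  34 = 8 · 4 + 2
  4 = 2 · 2 + 0
gcd(716, 322) = 2.
Track Bezout coefficients alongside the remainders: start with r₀ = 716 = a·1 + b·0 (s = 1, t = 0) and r₁ = 322 = a·0 + b·1 (s = 0, t = 1); each new remainder r_{k+1} = r_{k-1} − q_k·r_k inherits s_{k+1} = s_{k-1} − q_k·s_k, t_{k+1} = t_{k-1} − q_k·t_k, so r_k = a·s_k + b·t_k at every step:
  q = 2: r = 72, s = 1 − 2·0 = 1, t = 0 − 2·1 = -2  (check: 716·1 + 322·(-2) = 72)
  q = 4: r = 34, s = 0 − 4·1 = -4, t = 1 − 4·(-2) = 9  (check: 716·(-4) + 322·9 = 34)
  q = 2: r = 4, s = 1 − 2·(-4) = 9, t = -2 − 2·9 = -20  (check: 716·9 + 322·(-20) = 4)
  q = 8: r = 2, s = -4 − 8·9 = -76, t = 9 − 8·(-20) = 169  (check: 716·(-76) + 322·169 = 2)
The row with r = 2 (the gcd) gives the Bezout coefficients s = -76, t = 169.
Result: 716 · (-76) + 322 · (169) = 2.

gcd(716, 322) = 2; s = -76, t = 169 (check: 716·(-76) + 322·169 = 2).


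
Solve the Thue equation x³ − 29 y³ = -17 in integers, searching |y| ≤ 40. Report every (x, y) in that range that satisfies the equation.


The equation is x³ - 29y³ = -17. For fixed y, x³ = 29·y³ − 17, so a solution requires the RHS to be a perfect cube.
Strategy: iterate y from -40 to 40, compute RHS = 29·y³ − 17, and check whether it is a (positive or negative) perfect cube.
Check small values of y:
  y = 0: RHS = -17 is not a perfect cube.
  y = 1: RHS = 12 is not a perfect cube.
  y = -1: RHS = -46 is not a perfect cube.
  y = 2: RHS = 215 is not a perfect cube.
  y = -2: RHS = -249 is not a perfect cube.
  y = 3: RHS = 766 is not a perfect cube.
  y = -3: RHS = -800 is not a perfect cube.
Continuing the search up to |y| = 40 finds no solutions either.
No (x, y) in the scanned range satisfies the equation.

No integer solutions with |y| ≤ 40.


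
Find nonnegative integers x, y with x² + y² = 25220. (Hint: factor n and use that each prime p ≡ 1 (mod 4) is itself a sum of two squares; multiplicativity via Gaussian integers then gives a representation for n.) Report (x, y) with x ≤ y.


Step 1: Factor n = 25220 = 2^2 · 5 · 13 · 97.
Step 2: Check the mod-4 condition on each prime factor: 2 = 2 (special); 5 ≡ 1 (mod 4), exponent 1; 13 ≡ 1 (mod 4), exponent 1; 97 ≡ 1 (mod 4), exponent 1.
All primes ≡ 3 (mod 4) appear to even exponent (or don't appear), so by the two-squares theorem n IS expressible as a sum of two squares.
Step 3: Build a representation. Group n = k² · m with k = 2 and m = 5 · 13 · 97 = 6305 (a product of primes ≡ 1 (mod 4)); a representation of m scales to one of n via (k·x)² + (k·y)² = k²(x² + y²). Each prime p ≡ 1 (mod 4) is itself a sum of two squares; find a² by testing p − a² for a perfect square:
  5: 5 − 1² = 4 = 2² ⇒ 5 = 1² + 2².
  13: 13 − 1² = 12, 13 − 2² = 9 = 3² ⇒ 13 = 2² + 3².
  97: 97 − 1² = 96, 97 − 2² = 93, 97 − 3² = 88, 97 − 4² = 81 = 9² ⇒ 97 = 4² + 9².
  Combine using the Brahmagupta–Fibonacci identity (a² + b²)(c² + d²) = (ac − bd)² + (ad + bc)² = (ac + bd)² + (ad − bc)²:
  5 · 13 = 65: from (1² + 2²)(2² + 3²), take (1·2 − 2·3, 1·3 + 2·2) = (2 − 6, 3 + 4) = (-4, 7); dropping signs (only squares matter) gives (4, 7); check 4² + 7² = 16 + 49 = 65 ✓.
  65 · 97 = 6305: from (4² + 7²)(4² + 9²), take (4·4 − 7·9, 4·9 + 7·4) = (16 − 63, 36 + 28) = (-47, 64); dropping signs (only squares matter) gives (47, 64); check 47² + 64² = 2209 + 4096 = 6305 ✓.
  Scale by k = 2: (2·47, 2·64) = (94, 128).
Step 4: Order so x ≤ y and verify: 94² + 128² = 8836 + 16384 = 25220 = n. ✓

n = 25220 = 94² + 128² (one valid representation with x ≤ y).


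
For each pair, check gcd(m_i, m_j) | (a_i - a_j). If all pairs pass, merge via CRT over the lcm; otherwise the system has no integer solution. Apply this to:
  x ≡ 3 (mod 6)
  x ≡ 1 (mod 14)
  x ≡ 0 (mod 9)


Moduli 6, 14, 9 are not pairwise coprime, so CRT works modulo lcm(m_i) when all pairwise compatibility conditions hold.
Pairwise compatibility: gcd(m_i, m_j) must divide a_i - a_j for every pair.
Merge one congruence at a time:
  Start: x ≡ 3 (mod 6).
  Combine with x ≡ 1 (mod 14): gcd(6, 14) = 2; 1 - 3 = -2, which IS divisible by 2, so compatible.
    Write x = 3 + 6·t and substitute into x ≡ 1 (mod 14): 6·t ≡ 1 − 3 = -2 (mod 14).
    Divide the congruence (and modulus) by g = 2: 3·t ≡ -1 (mod 7).
    Reduce coefficients mod 7: 3·t ≡ 6 (mod 7).
    The inverse of 3 mod 7 is 5 (since 3·5 = 15 = 2·7 + 1), so t ≡ 5·6 = 30 ≡ 2 (mod 7).
    Then x = 3 + 6·2 = 15, valid modulo lcm(6, 14) = 42: x ≡ 15 (mod 42).
  Combine with x ≡ 0 (mod 9): gcd(42, 9) = 3; 0 - 15 = -15, which IS divisible by 3, so compatible.
    Write x = 15 + 42·t and substitute into x ≡ 0 (mod 9): 42·t ≡ 0 − 15 = -15 (mod 9).
    Divide the congruence (and modulus) by g = 3: 14·t ≡ -5 (mod 3).
    Reduce coefficients mod 3: 2·t ≡ 1 (mod 3).
    The inverse of 2 mod 3 is 2 (since 2·2 = 4 = 1·3 + 1), so t ≡ 2·1 = 2 ≡ 2 (mod 3).
    Then x = 15 + 42·2 = 99, valid modulo lcm(42, 9) = 126: x ≡ 99 (mod 126).
Verify: 99 mod 6 = 3, 99 mod 14 = 1, 99 mod 9 = 0.

x ≡ 99 (mod 126).


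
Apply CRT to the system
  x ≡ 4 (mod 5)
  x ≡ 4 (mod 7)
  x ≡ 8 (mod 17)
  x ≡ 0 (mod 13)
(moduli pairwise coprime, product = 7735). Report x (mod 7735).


Product of moduli M = 5 · 7 · 17 · 13 = 7735.
Merge one congruence at a time:
  Start: x ≡ 4 (mod 5).
  Combine with x ≡ 4 (mod 7); new modulus lcm = 35.
    Write x = 4 + 5·t and substitute into x ≡ 4 (mod 7): 5·t ≡ 4 − 4 = 0 (mod 7).
    The inverse of 5 mod 7 is 3 (since 5·3 = 15 = 2·7 + 1), so t ≡ 3·0 = 0 ≡ 0 (mod 7).
    Then x = 4 + 5·0 = 4, valid modulo lcm(5, 7) = 35: x ≡ 4 (mod 35).
  Combine with x ≡ 8 (mod 17); new modulus lcm = 595.
    Write x = 4 + 35·t and substitute into x ≡ 8 (mod 17): 35·t ≡ 8 − 4 = 4 (mod 17).
    Reduce coefficients mod 17: 1·t ≡ 4 (mod 17).
    So t ≡ 4 (mod 17).
    Then x = 4 + 35·4 = 144, valid modulo lcm(35, 17) = 595: x ≡ 144 (mod 595).
  Combine with x ≡ 0 (mod 13); new modulus lcm = 7735.
    Write x = 144 + 595·t and substitute into x ≡ 0 (mod 13): 595·t ≡ 0 − 144 = -144 (mod 13).
    Reduce coefficients mod 13: 10·t ≡ 12 (mod 13).
    The inverse of 10 mod 13 is 4 (since 10·4 = 40 = 3·13 + 1), so t ≡ 4·12 = 48 ≡ 9 (mod 13).
    Then x = 144 + 595·9 = 5499, valid modulo lcm(595, 13) = 7735: x ≡ 5499 (mod 7735).
Verify against each original: 5499 mod 5 = 4, 5499 mod 7 = 4, 5499 mod 17 = 8, 5499 mod 13 = 0.

x ≡ 5499 (mod 7735).


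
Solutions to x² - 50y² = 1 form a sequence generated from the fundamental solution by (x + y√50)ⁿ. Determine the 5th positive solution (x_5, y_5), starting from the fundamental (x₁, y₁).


Step 1: Find the fundamental solution (x₁, y₁) of x² - 50y² = 1.
  Expand √50 as a continued fraction. a₀ = ⌊√50⌋ = 7; iterate m_{k+1} = d_k·a_k − m_k, d_{k+1} = (50 − m_{k+1}²)/d_k, a_{k+1} = ⌊(a₀ + m_{k+1})/d_{k+1}⌋ (starting m₀ = 0, d₀ = 1), with convergents p_k = a_k·p_{k-1} + p_{k-2}, q_k = a_k·q_{k-1} + q_{k-2} (p₋₁ = 1, q₋₁ = 0):
  k = 0: a₀ = 7; p₀/q₀ = 7/1; p₀² − 50·q₀² = 49 − 50 = -1.
  k = 1: m = 7, d = 1, a = ⌊(7 + 7)/1⌋ = 14; p/q = (14·7 + 1)/(14·1 + 0) = 99/14; p² − 50·q² = 9801 − 9800 = 1.
  The first convergent with p² − 50·q² = 1 gives the fundamental solution (x₁, y₁) = (99, 14).
Step 2: Apply the recurrence (x_{n+1}, y_{n+1}) = (x₁x_n + 50y₁y_n, x₁y_n + y₁x_n) repeatedly.
  From (x_1, y_1) = (99, 14): x_2 = 99·99 + 50·14·14 = 19601; y_2 = 99·14 + 14·99 = 2772.
  From (x_2, y_2) = (19601, 2772): x_3 = 99·19601 + 50·14·2772 = 3880899; y_3 = 99·2772 + 14·19601 = 548842.
  From (x_3, y_3) = (3880899, 548842): x_4 = 99·3880899 + 50·14·548842 = 768398401; y_4 = 99·548842 + 14·3880899 = 108667944.
  From (x_4, y_4) = (768398401, 108667944): x_5 = 99·768398401 + 50·14·108667944 = 152139002499; y_5 = 99·108667944 + 14·768398401 = 21515704070.
Step 3: Verify x_5² - 50·y_5² = 23146276081390728245001 - 23146276081390728245000 = 1 (should be 1). ✓

(x_1, y_1) = (99, 14); (x_5, y_5) = (152139002499, 21515704070).


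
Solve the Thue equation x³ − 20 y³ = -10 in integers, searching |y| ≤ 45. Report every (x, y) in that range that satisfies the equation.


The equation is x³ - 20y³ = -10. For fixed y, x³ = 20·y³ − 10, so a solution requires the RHS to be a perfect cube.
Strategy: iterate y from -45 to 45, compute RHS = 20·y³ − 10, and check whether it is a (positive or negative) perfect cube.
Check small values of y:
  y = 0: RHS = -10 is not a perfect cube.
  y = 1: RHS = 10 is not a perfect cube.
  y = -1: RHS = -30 is not a perfect cube.
  y = 2: RHS = 150 is not a perfect cube.
  y = -2: RHS = -170 is not a perfect cube.
  y = 3: RHS = 530 is not a perfect cube.
  y = -3: RHS = -550 is not a perfect cube.
Continuing the search up to |y| = 45 finds no solutions either.
No (x, y) in the scanned range satisfies the equation.

No integer solutions with |y| ≤ 45.


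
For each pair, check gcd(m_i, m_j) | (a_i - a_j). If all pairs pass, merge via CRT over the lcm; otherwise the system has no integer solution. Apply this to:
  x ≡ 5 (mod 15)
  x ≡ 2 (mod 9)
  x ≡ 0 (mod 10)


Moduli 15, 9, 10 are not pairwise coprime, so CRT works modulo lcm(m_i) when all pairwise compatibility conditions hold.
Pairwise compatibility: gcd(m_i, m_j) must divide a_i - a_j for every pair.
Merge one congruence at a time:
  Start: x ≡ 5 (mod 15).
  Combine with x ≡ 2 (mod 9): gcd(15, 9) = 3; 2 - 5 = -3, which IS divisible by 3, so compatible.
    Write x = 5 + 15·t and substitute into x ≡ 2 (mod 9): 15·t ≡ 2 − 5 = -3 (mod 9).
    Divide the congruence (and modulus) by g = 3: 5·t ≡ -1 (mod 3).
    Reduce coefficients mod 3: 2·t ≡ 2 (mod 3).
    The inverse of 2 mod 3 is 2 (since 2·2 = 4 = 1·3 + 1), so t ≡ 2·2 = 4 ≡ 1 (mod 3).
    Then x = 5 + 15·1 = 20, valid modulo lcm(15, 9) = 45: x ≡ 20 (mod 45).
  Combine with x ≡ 0 (mod 10): gcd(45, 10) = 5; 0 - 20 = -20, which IS divisible by 5, so compatible.
    Write x = 20 + 45·t and substitute into x ≡ 0 (mod 10): 45·t ≡ 0 − 20 = -20 (mod 10).
    Divide the congruence (and modulus) by g = 5: 9·t ≡ -4 (mod 2).
    Reduce coefficients mod 2: 1·t ≡ 0 (mod 2).
    So t ≡ 0 (mod 2).
    Then x = 20 + 45·0 = 20, valid modulo lcm(45, 10) = 90: x ≡ 20 (mod 90).
Verify: 20 mod 15 = 5, 20 mod 9 = 2, 20 mod 10 = 0.

x ≡ 20 (mod 90).


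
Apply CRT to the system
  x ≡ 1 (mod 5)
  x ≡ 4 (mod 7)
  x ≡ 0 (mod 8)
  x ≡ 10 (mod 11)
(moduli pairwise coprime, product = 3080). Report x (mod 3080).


Product of moduli M = 5 · 7 · 8 · 11 = 3080.
Merge one congruence at a time:
  Start: x ≡ 1 (mod 5).
  Combine with x ≡ 4 (mod 7); new modulus lcm = 35.
    Write x = 1 + 5·t and substitute into x ≡ 4 (mod 7): 5·t ≡ 4 − 1 = 3 (mod 7).
    The inverse of 5 mod 7 is 3 (since 5·3 = 15 = 2·7 + 1), so t ≡ 3·3 = 9 ≡ 2 (mod 7).
    Then x = 1 + 5·2 = 11, valid modulo lcm(5, 7) = 35: x ≡ 11 (mod 35).
  Combine with x ≡ 0 (mod 8); new modulus lcm = 280.
    Write x = 11 + 35·t and substitute into x ≡ 0 (mod 8): 35·t ≡ 0 − 11 = -11 (mod 8).
    Reduce coefficients mod 8: 3·t ≡ 5 (mod 8).
    The inverse of 3 mod 8 is 3 (since 3·3 = 9 = 1·8 + 1), so t ≡ 3·5 = 15 ≡ 7 (mod 8).
    Then x = 11 + 35·7 = 256, valid modulo lcm(35, 8) = 280: x ≡ 256 (mod 280).
  Combine with x ≡ 10 (mod 11); new modulus lcm = 3080.
    Write x = 256 + 280·t and substitute into x ≡ 10 (mod 11): 280·t ≡ 10 − 256 = -246 (mod 11).
    Reduce coefficients mod 11: 5·t ≡ 7 (mod 11).
    The inverse of 5 mod 11 is 9 (since 5·9 = 45 = 4·11 + 1), so t ≡ 9·7 = 63 ≡ 8 (mod 11).
    Then x = 256 + 280·8 = 2496, valid modulo lcm(280, 11) = 3080: x ≡ 2496 (mod 3080).
Verify against each original: 2496 mod 5 = 1, 2496 mod 7 = 4, 2496 mod 8 = 0, 2496 mod 11 = 10.

x ≡ 2496 (mod 3080).


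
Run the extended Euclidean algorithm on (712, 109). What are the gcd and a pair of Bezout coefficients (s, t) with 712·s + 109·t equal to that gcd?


Euclidean algorithm on (712, 109) — divide until remainder is 0:
  712 = 6 · 109 + 58
  109 = 1 · 58 + 51
  58 = 1 · 51 + 7
  51 = 7 · 7 + 2
  7 = 3 · 2 + 1
  2 = 2 · 1 + 0
gcd(712, 109) = 1.
Track Bezout coefficients alongside the remainders: start with r₀ = 712 = a·1 + b·0 (s = 1, t = 0) and r₁ = 109 = a·0 + b·1 (s = 0, t = 1); each new remainder r_{k+1} = r_{k-1} − q_k·r_k inherits s_{k+1} = s_{k-1} − q_k·s_k, t_{k+1} = t_{k-1} − q_k·t_k, so r_k = a·s_k + b·t_k at every step:
  q = 6: r = 58, s = 1 − 6·0 = 1, t = 0 − 6·1 = -6  (check: 712·1 + 109·(-6) = 58)
  q = 1: r = 51, s = 0 − 1·1 = -1, t = 1 − 1·(-6) = 7  (check: 712·(-1) + 109·7 = 51)
  q = 1: r = 7, s = 1 − 1·(-1) = 2, t = -6 − 1·7 = -13  (check: 712·2 + 109·(-13) = 7)
  q = 7: r = 2, s = -1 − 7·2 = -15, t = 7 − 7·(-13) = 98  (check: 712·(-15) + 109·98 = 2)
  q = 3: r = 1, s = 2 − 3·(-15) = 47, t = -13 − 3·98 = -307  (check: 712·47 + 109·(-307) = 1)
The row with r = 1 (the gcd) gives the Bezout coefficients s = 47, t = -307.
Result: 712 · (47) + 109 · (-307) = 1.

gcd(712, 109) = 1; s = 47, t = -307 (check: 712·47 + 109·(-307) = 1).


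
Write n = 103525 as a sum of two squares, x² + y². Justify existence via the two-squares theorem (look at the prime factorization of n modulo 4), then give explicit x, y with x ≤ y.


Step 1: Factor n = 103525 = 5^2 · 41 · 101.
Step 2: Check the mod-4 condition on each prime factor: 5 ≡ 1 (mod 4), exponent 2; 41 ≡ 1 (mod 4), exponent 1; 101 ≡ 1 (mod 4), exponent 1.
All primes ≡ 3 (mod 4) appear to even exponent (or don't appear), so by the two-squares theorem n IS expressible as a sum of two squares.
Step 3: Build a representation. Group n = k² · m with k = 5 and m = 41 · 101 = 4141 (a product of primes ≡ 1 (mod 4)); a representation of m scales to one of n via (k·x)² + (k·y)² = k²(x² + y²). Each prime p ≡ 1 (mod 4) is itself a sum of two squares; find a² by testing p − a² for a perfect square:
  41: 41 − 1² = 40, 41 − 2² = 37, 41 − 3² = 32, 41 − 4² = 25 = 5² ⇒ 41 = 4² + 5².
  101: 101 − 1² = 100 = 10² ⇒ 101 = 1² + 10².
  Combine using the Brahmagupta–Fibonacci identity (a² + b²)(c² + d²) = (ac − bd)² + (ad + bc)² = (ac + bd)² + (ad − bc)²:
  41 · 101 = 4141: from (4² + 5²)(1² + 10²), take (4·1 − 5·10, 4·10 + 5·1) = (4 − 50, 40 + 5) = (-46, 45); dropping signs (only squares matter) gives (46, 45); check 46² + 45² = 2116 + 2025 = 4141 ✓.
  Scale by k = 5: (5·46, 5·45) = (230, 225).
Step 4: Order so x ≤ y and verify: 225² + 230² = 50625 + 52900 = 103525 = n. ✓

n = 103525 = 225² + 230² (one valid representation with x ≤ y).


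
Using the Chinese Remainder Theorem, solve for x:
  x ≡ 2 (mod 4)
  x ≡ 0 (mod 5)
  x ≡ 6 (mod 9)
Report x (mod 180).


Moduli 4, 5, 9 are pairwise coprime; by CRT there is a unique solution modulo M = 4 · 5 · 9 = 180.
Solve pairwise, accumulating the modulus:
  Start with x ≡ 2 (mod 4).
  Combine with x ≡ 0 (mod 5): since gcd(4, 5) = 1, we get a unique residue mod 20.
    Write x = 2 + 4·t and substitute into x ≡ 0 (mod 5): 4·t ≡ 0 − 2 = -2 (mod 5).
    Reduce coefficients mod 5: 4·t ≡ 3 (mod 5).
    The inverse of 4 mod 5 is 4 (since 4·4 = 16 = 3·5 + 1), so t ≡ 4·3 = 12 ≡ 2 (mod 5).
    Then x = 2 + 4·2 = 10, valid modulo lcm(4, 5) = 20: x ≡ 10 (mod 20).
  Combine with x ≡ 6 (mod 9): since gcd(20, 9) = 1, we get a unique residue mod 180.
    Write x = 10 + 20·t and substitute into x ≡ 6 (mod 9): 20·t ≡ 6 − 10 = -4 (mod 9).
    Reduce coefficients mod 9: 2·t ≡ 5 (mod 9).
    The inverse of 2 mod 9 is 5 (since 2·5 = 10 = 1·9 + 1), so t ≡ 5·5 = 25 ≡ 7 (mod 9).
    Then x = 10 + 20·7 = 150, valid modulo lcm(20, 9) = 180: x ≡ 150 (mod 180).
Verify: 150 mod 4 = 2 ✓, 150 mod 5 = 0 ✓, 150 mod 9 = 6 ✓.

x ≡ 150 (mod 180).


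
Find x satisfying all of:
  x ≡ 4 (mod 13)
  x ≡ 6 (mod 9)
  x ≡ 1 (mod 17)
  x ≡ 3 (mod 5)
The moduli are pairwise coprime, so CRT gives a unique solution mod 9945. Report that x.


Product of moduli M = 13 · 9 · 17 · 5 = 9945.
Merge one congruence at a time:
  Start: x ≡ 4 (mod 13).
  Combine with x ≡ 6 (mod 9); new modulus lcm = 117.
    Write x = 4 + 13·t and substitute into x ≡ 6 (mod 9): 13·t ≡ 6 − 4 = 2 (mod 9).
    Reduce coefficients mod 9: 4·t ≡ 2 (mod 9).
    The inverse of 4 mod 9 is 7 (since 4·7 = 28 = 3·9 + 1), so t ≡ 7·2 = 14 ≡ 5 (mod 9).
    Then x = 4 + 13·5 = 69, valid modulo lcm(13, 9) = 117: x ≡ 69 (mod 117).
  Combine with x ≡ 1 (mod 17); new modulus lcm = 1989.
    Write x = 69 + 117·t and substitute into x ≡ 1 (mod 17): 117·t ≡ 1 − 69 = -68 (mod 17).
    Reduce coefficients mod 17: 15·t ≡ 0 (mod 17).
    The inverse of 15 mod 17 is 8 (since 15·8 = 120 = 7·17 + 1), so t ≡ 8·0 = 0 ≡ 0 (mod 17).
    Then x = 69 + 117·0 = 69, valid modulo lcm(117, 17) = 1989: x ≡ 69 (mod 1989).
  Combine with x ≡ 3 (mod 5); new modulus lcm = 9945.
    Write x = 69 + 1989·t and substitute into x ≡ 3 (mod 5): 1989·t ≡ 3 − 69 = -66 (mod 5).
    Reduce coefficients mod 5: 4·t ≡ 4 (mod 5).
    The inverse of 4 mod 5 is 4 (since 4·4 = 16 = 3·5 + 1), so t ≡ 4·4 = 16 ≡ 1 (mod 5).
    Then x = 69 + 1989·1 = 2058, valid modulo lcm(1989, 5) = 9945: x ≡ 2058 (mod 9945).
Verify against each original: 2058 mod 13 = 4, 2058 mod 9 = 6, 2058 mod 17 = 1, 2058 mod 5 = 3.

x ≡ 2058 (mod 9945).


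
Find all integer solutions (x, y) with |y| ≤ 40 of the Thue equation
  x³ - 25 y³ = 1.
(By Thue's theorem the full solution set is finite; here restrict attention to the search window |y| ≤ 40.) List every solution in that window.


The equation is x³ - 25y³ = 1. For fixed y, x³ = 25·y³ + 1, so a solution requires the RHS to be a perfect cube.
Strategy: iterate y from -40 to 40, compute RHS = 25·y³ + 1, and check whether it is a (positive or negative) perfect cube.
Check small values of y:
  y = 0: RHS = 1 = (1)³ ⇒ x = 1 works.
  y = 1: RHS = 26 is not a perfect cube.
  y = -1: RHS = -24 is not a perfect cube.
  y = 2: RHS = 201 is not a perfect cube.
  y = -2: RHS = -199 is not a perfect cube.
  y = 3: RHS = 676 is not a perfect cube.
  y = -3: RHS = -674 is not a perfect cube.
Continuing the search up to |y| = 40 finds no further solutions beyond those listed.
Collected solutions: (1, 0).

Solutions (with |y| ≤ 40): (1, 0).


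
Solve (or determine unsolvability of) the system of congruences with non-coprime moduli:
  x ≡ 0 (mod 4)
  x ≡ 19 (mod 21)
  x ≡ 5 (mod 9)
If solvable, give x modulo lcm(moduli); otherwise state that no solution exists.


Moduli 4, 21, 9 are not pairwise coprime, so CRT works modulo lcm(m_i) when all pairwise compatibility conditions hold.
Pairwise compatibility: gcd(m_i, m_j) must divide a_i - a_j for every pair.
Merge one congruence at a time:
  Start: x ≡ 0 (mod 4).
  Combine with x ≡ 19 (mod 21): gcd(4, 21) = 1; 19 - 0 = 19, which IS divisible by 1, so compatible.
    Write x = 0 + 4·t and substitute into x ≡ 19 (mod 21): 4·t ≡ 19 − 0 = 19 (mod 21).
    The inverse of 4 mod 21 is 16 (since 4·16 = 64 = 3·21 + 1), so t ≡ 16·19 = 304 ≡ 10 (mod 21).
    Then x = 0 + 4·10 = 40, valid modulo lcm(4, 21) = 84: x ≡ 40 (mod 84).
  Combine with x ≡ 5 (mod 9): gcd(84, 9) = 3, and 5 - 40 = -35 is NOT divisible by 3.
    ⇒ system is inconsistent (no integer solution).

No solution (the system is inconsistent).


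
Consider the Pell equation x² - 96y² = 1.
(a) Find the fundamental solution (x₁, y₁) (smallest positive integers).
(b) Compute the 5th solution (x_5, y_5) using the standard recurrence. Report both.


Step 1: Find the fundamental solution (x₁, y₁) of x² - 96y² = 1.
  Expand √96 as a continued fraction. a₀ = ⌊√96⌋ = 9; iterate m_{k+1} = d_k·a_k − m_k, d_{k+1} = (96 − m_{k+1}²)/d_k, a_{k+1} = ⌊(a₀ + m_{k+1})/d_{k+1}⌋ (starting m₀ = 0, d₀ = 1), with convergents p_k = a_k·p_{k-1} + p_{k-2}, q_k = a_k·q_{k-1} + q_{k-2} (p₋₁ = 1, q₋₁ = 0):
  k = 0: a₀ = 9; p₀/q₀ = 9/1; p₀² − 96·q₀² = 81 − 96 = -15.
  k = 1: m = 9, d = 15, a = ⌊(9 + 9)/15⌋ = 1; p/q = (1·9 + 1)/(1·1 + 0) = 10/1; p² − 96·q² = 100 − 96 = 4.
  k = 2: m = 6, d = 4, a = ⌊(9 + 6)/4⌋ = 3; p/q = (3·10 + 9)/(3·1 + 1) = 39/4; p² − 96·q² = 1521 − 1536 = -15.
  k = 3: m = 6, d = 15, a = ⌊(9 + 6)/15⌋ = 1; p/q = (1·39 + 10)/(1·4 + 1) = 49/5; p² − 96·q² = 2401 − 2400 = 1.
  The first convergent with p² − 96·q² = 1 gives the fundamental solution (x₁, y₁) = (49, 5).
Step 2: Apply the recurrence (x_{n+1}, y_{n+1}) = (x₁x_n + 96y₁y_n, x₁y_n + y₁x_n) repeatedly.
  From (x_1, y_1) = (49, 5): x_2 = 49·49 + 96·5·5 = 4801; y_2 = 49·5 + 5·49 = 490.
  From (x_2, y_2) = (4801, 490): x_3 = 49·4801 + 96·5·490 = 470449; y_3 = 49·490 + 5·4801 = 48015.
  From (x_3, y_3) = (470449, 48015): x_4 = 49·470449 + 96·5·48015 = 46099201; y_4 = 49·48015 + 5·470449 = 4704980.
  From (x_4, y_4) = (46099201, 4704980): x_5 = 49·46099201 + 96·5·4704980 = 4517251249; y_5 = 49·4704980 + 5·46099201 = 461040025.
Step 3: Verify x_5² - 96·y_5² = 20405558846592060001 - 20405558846592060000 = 1 (should be 1). ✓

(x_1, y_1) = (49, 5); (x_5, y_5) = (4517251249, 461040025).


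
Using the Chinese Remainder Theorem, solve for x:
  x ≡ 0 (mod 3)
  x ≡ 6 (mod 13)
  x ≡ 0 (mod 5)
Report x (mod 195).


Moduli 3, 13, 5 are pairwise coprime; by CRT there is a unique solution modulo M = 3 · 13 · 5 = 195.
Solve pairwise, accumulating the modulus:
  Start with x ≡ 0 (mod 3).
  Combine with x ≡ 6 (mod 13): since gcd(3, 13) = 1, we get a unique residue mod 39.
    Write x = 0 + 3·t and substitute into x ≡ 6 (mod 13): 3·t ≡ 6 − 0 = 6 (mod 13).
    The inverse of 3 mod 13 is 9 (since 3·9 = 27 = 2·13 + 1), so t ≡ 9·6 = 54 ≡ 2 (mod 13).
    Then x = 0 + 3·2 = 6, valid modulo lcm(3, 13) = 39: x ≡ 6 (mod 39).
  Combine with x ≡ 0 (mod 5): since gcd(39, 5) = 1, we get a unique residue mod 195.
    Write x = 6 + 39·t and substitute into x ≡ 0 (mod 5): 39·t ≡ 0 − 6 = -6 (mod 5).
    Reduce coefficients mod 5: 4·t ≡ 4 (mod 5).
    The inverse of 4 mod 5 is 4 (since 4·4 = 16 = 3·5 + 1), so t ≡ 4·4 = 16 ≡ 1 (mod 5).
    Then x = 6 + 39·1 = 45, valid modulo lcm(39, 5) = 195: x ≡ 45 (mod 195).
Verify: 45 mod 3 = 0 ✓, 45 mod 13 = 6 ✓, 45 mod 5 = 0 ✓.

x ≡ 45 (mod 195).


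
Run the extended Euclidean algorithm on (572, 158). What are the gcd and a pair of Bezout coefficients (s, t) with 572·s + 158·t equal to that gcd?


Euclidean algorithm on (572, 158) — divide until remainder is 0:
  572 = 3 · 158 + 98
  158 = 1 · 98 + 60
  98 = 1 · 60 + 38
  60 = 1 · 38 + 22
  38 = 1 · 22 + 16
  22 = 1 · 16 + 6
  16 = 2 · 6 + 4
  6 = 1 · 4 + 2
  4 = 2 · 2 + 0
gcd(572, 158) = 2.
Track Bezout coefficients alongside the remainders: start with r₀ = 572 = a·1 + b·0 (s = 1, t = 0) and r₁ = 158 = a·0 + b·1 (s = 0, t = 1); each new remainder r_{k+1} = r_{k-1} − q_k·r_k inherits s_{k+1} = s_{k-1} − q_k·s_k, t_{k+1} = t_{k-1} − q_k·t_k, so r_k = a·s_k + b·t_k at every step:
  q = 3: r = 98, s = 1 − 3·0 = 1, t = 0 − 3·1 = -3  (check: 572·1 + 158·(-3) = 98)
  q = 1: r = 60, s = 0 − 1·1 = -1, t = 1 − 1·(-3) = 4  (check: 572·(-1) + 158·4 = 60)
  q = 1: r = 38, s = 1 − 1·(-1) = 2, t = -3 − 1·4 = -7  (check: 572·2 + 158·(-7) = 38)
  q = 1: r = 22, s = -1 − 1·2 = -3, t = 4 − 1·(-7) = 11  (check: 572·(-3) + 158·11 = 22)
  q = 1: r = 16, s = 2 − 1·(-3) = 5, t = -7 − 1·11 = -18  (check: 572·5 + 158·(-18) = 16)
  q = 1: r = 6, s = -3 − 1·5 = -8, t = 11 − 1·(-18) = 29  (check: 572·(-8) + 158·29 = 6)
  q = 2: r = 4, s = 5 − 2·(-8) = 21, t = -18 − 2·29 = -76  (check: 572·21 + 158·(-76) = 4)
  q = 1: r = 2, s = -8 − 1·21 = -29, t = 29 − 1·(-76) = 105  (check: 572·(-29) + 158·105 = 2)
The row with r = 2 (the gcd) gives the Bezout coefficients s = -29, t = 105.
Result: 572 · (-29) + 158 · (105) = 2.

gcd(572, 158) = 2; s = -29, t = 105 (check: 572·(-29) + 158·105 = 2).


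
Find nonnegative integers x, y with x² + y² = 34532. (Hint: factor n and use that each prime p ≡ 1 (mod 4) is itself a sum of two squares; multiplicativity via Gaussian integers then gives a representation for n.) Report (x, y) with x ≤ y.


Step 1: Factor n = 34532 = 2^2 · 89 · 97.
Step 2: Check the mod-4 condition on each prime factor: 2 = 2 (special); 89 ≡ 1 (mod 4), exponent 1; 97 ≡ 1 (mod 4), exponent 1.
All primes ≡ 3 (mod 4) appear to even exponent (or don't appear), so by the two-squares theorem n IS expressible as a sum of two squares.
Step 3: Build a representation. Group n = k² · m with k = 2 and m = 89 · 97 = 8633 (a product of primes ≡ 1 (mod 4)); a representation of m scales to one of n via (k·x)² + (k·y)² = k²(x² + y²). Each prime p ≡ 1 (mod 4) is itself a sum of two squares; find a² by testing p − a² for a perfect square:
  89: 89 − 1² = 88, 89 − 2² = 85, 89 − 3² = 80, 89 − 4² = 73, 89 − 5² = 64 = 8² ⇒ 89 = 5² + 8².
  97: 97 − 1² = 96, 97 − 2² = 93, 97 − 3² = 88, 97 − 4² = 81 = 9² ⇒ 97 = 4² + 9².
  Combine using the Brahmagupta–Fibonacci identity (a² + b²)(c² + d²) = (ac − bd)² + (ad + bc)² = (ac + bd)² + (ad − bc)²:
  89 · 97 = 8633: from (5² + 8²)(4² + 9²), take (5·4 − 8·9, 5·9 + 8·4) = (20 − 72, 45 + 32) = (-52, 77); dropping signs (only squares matter) gives (52, 77); check 52² + 77² = 2704 + 5929 = 8633 ✓.
  Scale by k = 2: (2·52, 2·77) = (104, 154).
Step 4: Order so x ≤ y and verify: 104² + 154² = 10816 + 23716 = 34532 = n. ✓

n = 34532 = 104² + 154² (one valid representation with x ≤ y).


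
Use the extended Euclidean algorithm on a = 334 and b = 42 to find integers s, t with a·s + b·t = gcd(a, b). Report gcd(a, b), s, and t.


Euclidean algorithm on (334, 42) — divide until remainder is 0:
  334 = 7 · 42 + 40
  42 = 1 · 40 + 2
  40 = 20 · 2 + 0
gcd(334, 42) = 2.
Track Bezout coefficients alongside the remainders: start with r₀ = 334 = a·1 + b·0 (s = 1, t = 0) and r₁ = 42 = a·0 + b·1 (s = 0, t = 1); each new remainder r_{k+1} = r_{k-1} − q_k·r_k inherits s_{k+1} = s_{k-1} − q_k·s_k, t_{k+1} = t_{k-1} − q_k·t_k, so r_k = a·s_k + b·t_k at every step:
  q = 7: r = 40, s = 1 − 7·0 = 1, t = 0 − 7·1 = -7  (check: 334·1 + 42·(-7) = 40)
  q = 1: r = 2, s = 0 − 1·1 = -1, t = 1 − 1·(-7) = 8  (check: 334·(-1) + 42·8 = 2)
The row with r = 2 (the gcd) gives the Bezout coefficients s = -1, t = 8.
Result: 334 · (-1) + 42 · (8) = 2.

gcd(334, 42) = 2; s = -1, t = 8 (check: 334·(-1) + 42·8 = 2).


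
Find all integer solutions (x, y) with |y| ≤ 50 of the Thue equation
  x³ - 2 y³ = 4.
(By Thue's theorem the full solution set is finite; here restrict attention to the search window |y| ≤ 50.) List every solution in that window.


The equation is x³ - 2y³ = 4. For fixed y, x³ = 2·y³ + 4, so a solution requires the RHS to be a perfect cube.
Strategy: iterate y from -50 to 50, compute RHS = 2·y³ + 4, and check whether it is a (positive or negative) perfect cube.
Check small values of y:
  y = 0: RHS = 4 is not a perfect cube.
  y = 1: RHS = 6 is not a perfect cube.
  y = -1: RHS = 2 is not a perfect cube.
  y = 2: RHS = 20 is not a perfect cube.
  y = -2: RHS = -12 is not a perfect cube.
  y = 3: RHS = 58 is not a perfect cube.
  y = -3: RHS = -50 is not a perfect cube.
Continuing the search up to |y| = 50 finds no solutions either.
No (x, y) in the scanned range satisfies the equation.

No integer solutions with |y| ≤ 50.


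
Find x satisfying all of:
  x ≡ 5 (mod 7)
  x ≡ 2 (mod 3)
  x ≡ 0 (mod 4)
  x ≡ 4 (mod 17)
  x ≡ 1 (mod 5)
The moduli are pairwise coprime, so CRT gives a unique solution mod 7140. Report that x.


Product of moduli M = 7 · 3 · 4 · 17 · 5 = 7140.
Merge one congruence at a time:
  Start: x ≡ 5 (mod 7).
  Combine with x ≡ 2 (mod 3); new modulus lcm = 21.
    Write x = 5 + 7·t and substitute into x ≡ 2 (mod 3): 7·t ≡ 2 − 5 = -3 (mod 3).
    Reduce coefficients mod 3: 1·t ≡ 0 (mod 3).
    So t ≡ 0 (mod 3).
    Then x = 5 + 7·0 = 5, valid modulo lcm(7, 3) = 21: x ≡ 5 (mod 21).
  Combine with x ≡ 0 (mod 4); new modulus lcm = 84.
    Write x = 5 + 21·t and substitute into x ≡ 0 (mod 4): 21·t ≡ 0 − 5 = -5 (mod 4).
    Reduce coefficients mod 4: 1·t ≡ 3 (mod 4).
    So t ≡ 3 (mod 4).
    Then x = 5 + 21·3 = 68, valid modulo lcm(21, 4) = 84: x ≡ 68 (mod 84).
  Combine with x ≡ 4 (mod 17); new modulus lcm = 1428.
    Write x = 68 + 84·t and substitute into x ≡ 4 (mod 17): 84·t ≡ 4 − 68 = -64 (mod 17).
    Reduce coefficients mod 17: 16·t ≡ 4 (mod 17).
    The inverse of 16 mod 17 is 16 (since 16·16 = 256 = 15·17 + 1), so t ≡ 16·4 = 64 ≡ 13 (mod 17).
    Then x = 68 + 84·13 = 1160, valid modulo lcm(84, 17) = 1428: x ≡ 1160 (mod 1428).
  Combine with x ≡ 1 (mod 5); new modulus lcm = 7140.
    Write x = 1160 + 1428·t and substitute into x ≡ 1 (mod 5): 1428·t ≡ 1 − 1160 = -1159 (mod 5).
    Reduce coefficients mod 5: 3·t ≡ 1 (mod 5).
    The inverse of 3 mod 5 is 2 (since 3·2 = 6 = 1·5 + 1), so t ≡ 2·1 = 2 ≡ 2 (mod 5).
    Then x = 1160 + 1428·2 = 4016, valid modulo lcm(1428, 5) = 7140: x ≡ 4016 (mod 7140).
Verify against each original: 4016 mod 7 = 5, 4016 mod 3 = 2, 4016 mod 4 = 0, 4016 mod 17 = 4, 4016 mod 5 = 1.

x ≡ 4016 (mod 7140).


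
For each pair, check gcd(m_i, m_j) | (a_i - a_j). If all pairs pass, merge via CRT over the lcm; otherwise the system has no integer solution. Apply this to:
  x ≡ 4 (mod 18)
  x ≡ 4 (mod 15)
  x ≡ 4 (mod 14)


Moduli 18, 15, 14 are not pairwise coprime, so CRT works modulo lcm(m_i) when all pairwise compatibility conditions hold.
Pairwise compatibility: gcd(m_i, m_j) must divide a_i - a_j for every pair.
Merge one congruence at a time:
  Start: x ≡ 4 (mod 18).
  Combine with x ≡ 4 (mod 15): gcd(18, 15) = 3; 4 - 4 = 0, which IS divisible by 3, so compatible.
    Write x = 4 + 18·t and substitute into x ≡ 4 (mod 15): 18·t ≡ 4 − 4 = 0 (mod 15).
    Divide the congruence (and modulus) by g = 3: 6·t ≡ 0 (mod 5).
    Reduce coefficients mod 5: 1·t ≡ 0 (mod 5).
    So t ≡ 0 (mod 5).
    Then x = 4 + 18·0 = 4, valid modulo lcm(18, 15) = 90: x ≡ 4 (mod 90).
  Combine with x ≡ 4 (mod 14): gcd(90, 14) = 2; 4 - 4 = 0, which IS divisible by 2, so compatible.
    Write x = 4 + 90·t and substitute into x ≡ 4 (mod 14): 90·t ≡ 4 − 4 = 0 (mod 14).
    Divide the congruence (and modulus) by g = 2: 45·t ≡ 0 (mod 7).
    Reduce coefficients mod 7: 3·t ≡ 0 (mod 7).
    The inverse of 3 mod 7 is 5 (since 3·5 = 15 = 2·7 + 1), so t ≡ 5·0 = 0 ≡ 0 (mod 7).
    Then x = 4 + 90·0 = 4, valid modulo lcm(90, 14) = 630: x ≡ 4 (mod 630).
Verify: 4 mod 18 = 4, 4 mod 15 = 4, 4 mod 14 = 4.

x ≡ 4 (mod 630).
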